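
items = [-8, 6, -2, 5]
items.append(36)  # [-8, 6, -2, 5, 36]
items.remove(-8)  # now [6, -2, 5, 36]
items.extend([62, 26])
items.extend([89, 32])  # [6, -2, 5, 36, 62, 26, 89, 32]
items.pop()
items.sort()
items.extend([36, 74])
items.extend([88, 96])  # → [-2, 5, 6, 26, 36, 62, 89, 36, 74, 88, 96]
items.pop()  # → 96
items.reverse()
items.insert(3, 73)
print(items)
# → [88, 74, 36, 73, 89, 62, 36, 26, 6, 5, -2]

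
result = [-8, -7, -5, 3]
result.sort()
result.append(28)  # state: [-8, -7, -5, 3, 28]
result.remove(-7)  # [-8, -5, 3, 28]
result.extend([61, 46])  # [-8, -5, 3, 28, 61, 46]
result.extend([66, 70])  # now [-8, -5, 3, 28, 61, 46, 66, 70]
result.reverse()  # [70, 66, 46, 61, 28, 3, -5, -8]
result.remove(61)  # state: [70, 66, 46, 28, 3, -5, -8]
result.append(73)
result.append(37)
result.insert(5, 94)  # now [70, 66, 46, 28, 3, 94, -5, -8, 73, 37]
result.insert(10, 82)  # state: [70, 66, 46, 28, 3, 94, -5, -8, 73, 37, 82]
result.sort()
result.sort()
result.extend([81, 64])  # [-8, -5, 3, 28, 37, 46, 66, 70, 73, 82, 94, 81, 64]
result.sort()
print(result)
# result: [-8, -5, 3, 28, 37, 46, 64, 66, 70, 73, 81, 82, 94]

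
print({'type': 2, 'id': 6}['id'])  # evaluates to 6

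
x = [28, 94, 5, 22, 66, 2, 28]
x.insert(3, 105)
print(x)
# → [28, 94, 5, 105, 22, 66, 2, 28]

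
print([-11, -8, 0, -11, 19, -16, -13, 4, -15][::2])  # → [-11, 0, 19, -13, -15]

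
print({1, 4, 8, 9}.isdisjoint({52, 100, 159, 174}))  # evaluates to True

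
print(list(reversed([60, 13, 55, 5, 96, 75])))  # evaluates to [75, 96, 5, 55, 13, 60]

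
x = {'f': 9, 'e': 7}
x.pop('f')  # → 9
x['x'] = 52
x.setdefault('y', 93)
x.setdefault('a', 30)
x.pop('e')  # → 7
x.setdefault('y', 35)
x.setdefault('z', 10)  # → 10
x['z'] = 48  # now {'x': 52, 'y': 93, 'a': 30, 'z': 48}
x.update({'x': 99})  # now {'x': 99, 'y': 93, 'a': 30, 'z': 48}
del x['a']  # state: {'x': 99, 'y': 93, 'z': 48}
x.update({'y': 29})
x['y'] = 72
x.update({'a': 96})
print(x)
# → {'x': 99, 'y': 72, 'z': 48, 'a': 96}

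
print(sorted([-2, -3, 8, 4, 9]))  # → [-3, -2, 4, 8, 9]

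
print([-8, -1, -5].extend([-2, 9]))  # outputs None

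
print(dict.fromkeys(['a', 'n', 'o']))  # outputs {'a': None, 'n': None, 'o': None}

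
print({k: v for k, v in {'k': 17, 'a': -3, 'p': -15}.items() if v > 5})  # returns {'k': 17}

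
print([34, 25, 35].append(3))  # None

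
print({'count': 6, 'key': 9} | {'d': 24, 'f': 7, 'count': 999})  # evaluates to {'count': 999, 'key': 9, 'd': 24, 'f': 7}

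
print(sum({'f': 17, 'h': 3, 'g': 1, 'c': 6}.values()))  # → 27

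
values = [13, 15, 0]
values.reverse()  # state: [0, 15, 13]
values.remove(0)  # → [15, 13]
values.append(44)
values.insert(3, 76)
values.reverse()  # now [76, 44, 13, 15]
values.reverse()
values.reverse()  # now [76, 44, 13, 15]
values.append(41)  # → [76, 44, 13, 15, 41]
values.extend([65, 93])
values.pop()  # 93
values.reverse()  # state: [65, 41, 15, 13, 44, 76]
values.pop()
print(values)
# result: [65, 41, 15, 13, 44]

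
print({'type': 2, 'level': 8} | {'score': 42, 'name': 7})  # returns {'type': 2, 'level': 8, 'score': 42, 'name': 7}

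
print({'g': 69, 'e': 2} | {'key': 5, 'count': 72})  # {'g': 69, 'e': 2, 'key': 5, 'count': 72}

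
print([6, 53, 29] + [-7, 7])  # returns [6, 53, 29, -7, 7]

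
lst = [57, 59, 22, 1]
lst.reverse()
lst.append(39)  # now [1, 22, 59, 57, 39]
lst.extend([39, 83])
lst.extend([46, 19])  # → [1, 22, 59, 57, 39, 39, 83, 46, 19]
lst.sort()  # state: [1, 19, 22, 39, 39, 46, 57, 59, 83]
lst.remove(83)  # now [1, 19, 22, 39, 39, 46, 57, 59]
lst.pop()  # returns 59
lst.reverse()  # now [57, 46, 39, 39, 22, 19, 1]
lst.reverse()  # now [1, 19, 22, 39, 39, 46, 57]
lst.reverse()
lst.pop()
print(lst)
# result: [57, 46, 39, 39, 22, 19]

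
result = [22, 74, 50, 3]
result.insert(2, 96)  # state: [22, 74, 96, 50, 3]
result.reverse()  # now [3, 50, 96, 74, 22]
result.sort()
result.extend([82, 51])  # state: [3, 22, 50, 74, 96, 82, 51]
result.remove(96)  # [3, 22, 50, 74, 82, 51]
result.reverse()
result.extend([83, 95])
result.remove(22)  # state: [51, 82, 74, 50, 3, 83, 95]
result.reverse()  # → [95, 83, 3, 50, 74, 82, 51]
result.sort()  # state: [3, 50, 51, 74, 82, 83, 95]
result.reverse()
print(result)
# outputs [95, 83, 82, 74, 51, 50, 3]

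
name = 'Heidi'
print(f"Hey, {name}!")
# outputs Hey, Heidi!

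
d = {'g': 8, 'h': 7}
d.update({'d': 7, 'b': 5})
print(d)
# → {'g': 8, 'h': 7, 'd': 7, 'b': 5}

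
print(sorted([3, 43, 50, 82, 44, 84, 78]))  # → [3, 43, 44, 50, 78, 82, 84]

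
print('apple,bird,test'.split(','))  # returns ['apple', 'bird', 'test']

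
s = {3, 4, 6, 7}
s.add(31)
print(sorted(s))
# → [3, 4, 6, 7, 31]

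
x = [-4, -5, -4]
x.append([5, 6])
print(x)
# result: [-4, -5, -4, [5, 6]]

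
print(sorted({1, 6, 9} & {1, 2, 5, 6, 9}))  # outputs [1, 6, 9]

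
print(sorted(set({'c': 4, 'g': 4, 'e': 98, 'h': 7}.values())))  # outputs [4, 7, 98]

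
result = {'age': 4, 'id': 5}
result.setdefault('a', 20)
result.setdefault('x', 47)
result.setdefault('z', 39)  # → 39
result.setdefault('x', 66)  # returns 47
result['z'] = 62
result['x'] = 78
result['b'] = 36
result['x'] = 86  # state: {'age': 4, 'id': 5, 'a': 20, 'x': 86, 'z': 62, 'b': 36}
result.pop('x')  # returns 86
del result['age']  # {'id': 5, 'a': 20, 'z': 62, 'b': 36}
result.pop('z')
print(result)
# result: {'id': 5, 'a': 20, 'b': 36}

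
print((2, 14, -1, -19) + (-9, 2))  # (2, 14, -1, -19, -9, 2)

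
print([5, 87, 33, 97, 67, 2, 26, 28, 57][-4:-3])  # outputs [2]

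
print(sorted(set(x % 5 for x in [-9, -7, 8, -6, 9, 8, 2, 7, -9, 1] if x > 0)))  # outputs [1, 2, 3, 4]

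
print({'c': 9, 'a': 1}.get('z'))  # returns None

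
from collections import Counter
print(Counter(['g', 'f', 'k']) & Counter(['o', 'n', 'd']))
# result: Counter()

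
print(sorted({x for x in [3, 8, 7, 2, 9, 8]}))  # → [2, 3, 7, 8, 9]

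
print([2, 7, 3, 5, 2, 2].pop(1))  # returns 7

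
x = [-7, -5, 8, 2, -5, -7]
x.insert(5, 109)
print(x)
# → [-7, -5, 8, 2, -5, 109, -7]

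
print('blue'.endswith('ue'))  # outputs True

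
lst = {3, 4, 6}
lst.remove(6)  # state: {3, 4}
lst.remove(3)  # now {4}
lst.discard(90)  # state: {4}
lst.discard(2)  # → {4}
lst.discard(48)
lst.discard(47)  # {4}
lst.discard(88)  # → {4}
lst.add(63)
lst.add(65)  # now {4, 63, 65}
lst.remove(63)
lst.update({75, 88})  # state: {4, 65, 75, 88}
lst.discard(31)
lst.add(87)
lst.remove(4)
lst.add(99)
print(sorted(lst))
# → [65, 75, 87, 88, 99]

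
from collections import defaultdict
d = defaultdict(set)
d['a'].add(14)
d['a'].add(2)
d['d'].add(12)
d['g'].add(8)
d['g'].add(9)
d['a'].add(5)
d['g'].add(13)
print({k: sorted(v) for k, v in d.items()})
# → {'a': [2, 5, 14], 'd': [12], 'g': [8, 9, 13]}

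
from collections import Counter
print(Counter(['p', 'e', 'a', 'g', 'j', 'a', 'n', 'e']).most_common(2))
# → [('e', 2), ('a', 2)]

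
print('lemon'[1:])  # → emon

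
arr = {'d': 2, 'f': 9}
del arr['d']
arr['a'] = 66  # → {'f': 9, 'a': 66}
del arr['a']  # {'f': 9}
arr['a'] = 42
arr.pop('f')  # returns 9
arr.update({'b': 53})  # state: {'a': 42, 'b': 53}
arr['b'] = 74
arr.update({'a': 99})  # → {'a': 99, 'b': 74}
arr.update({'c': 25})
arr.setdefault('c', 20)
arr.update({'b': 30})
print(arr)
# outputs {'a': 99, 'b': 30, 'c': 25}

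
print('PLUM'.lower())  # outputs plum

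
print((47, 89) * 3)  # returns (47, 89, 47, 89, 47, 89)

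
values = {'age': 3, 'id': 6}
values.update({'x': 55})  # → {'age': 3, 'id': 6, 'x': 55}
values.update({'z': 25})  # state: {'age': 3, 'id': 6, 'x': 55, 'z': 25}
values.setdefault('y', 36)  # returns 36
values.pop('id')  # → 6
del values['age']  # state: {'x': 55, 'z': 25, 'y': 36}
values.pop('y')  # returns 36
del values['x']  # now {'z': 25}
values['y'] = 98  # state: {'z': 25, 'y': 98}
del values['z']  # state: {'y': 98}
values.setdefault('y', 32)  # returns 98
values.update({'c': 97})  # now {'y': 98, 'c': 97}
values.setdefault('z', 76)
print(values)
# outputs {'y': 98, 'c': 97, 'z': 76}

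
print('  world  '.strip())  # world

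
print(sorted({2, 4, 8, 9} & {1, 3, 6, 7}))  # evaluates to []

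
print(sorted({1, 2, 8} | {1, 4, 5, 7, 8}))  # [1, 2, 4, 5, 7, 8]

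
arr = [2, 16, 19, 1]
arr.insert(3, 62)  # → [2, 16, 19, 62, 1]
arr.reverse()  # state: [1, 62, 19, 16, 2]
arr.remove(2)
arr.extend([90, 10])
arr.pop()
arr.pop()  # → 90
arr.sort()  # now [1, 16, 19, 62]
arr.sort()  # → [1, 16, 19, 62]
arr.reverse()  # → [62, 19, 16, 1]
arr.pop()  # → 1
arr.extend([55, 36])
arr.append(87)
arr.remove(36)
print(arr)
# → [62, 19, 16, 55, 87]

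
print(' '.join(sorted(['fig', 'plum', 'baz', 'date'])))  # baz date fig plum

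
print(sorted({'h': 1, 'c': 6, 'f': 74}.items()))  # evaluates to [('c', 6), ('f', 74), ('h', 1)]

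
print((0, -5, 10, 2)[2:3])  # (10,)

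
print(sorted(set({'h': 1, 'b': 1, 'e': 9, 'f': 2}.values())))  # [1, 2, 9]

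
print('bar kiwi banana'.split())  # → ['bar', 'kiwi', 'banana']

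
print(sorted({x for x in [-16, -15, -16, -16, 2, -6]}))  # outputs [-16, -15, -6, 2]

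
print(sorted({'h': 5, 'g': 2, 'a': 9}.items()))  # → [('a', 9), ('g', 2), ('h', 5)]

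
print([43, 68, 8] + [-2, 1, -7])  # [43, 68, 8, -2, 1, -7]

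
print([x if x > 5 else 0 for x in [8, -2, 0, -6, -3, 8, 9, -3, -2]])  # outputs [8, 0, 0, 0, 0, 8, 9, 0, 0]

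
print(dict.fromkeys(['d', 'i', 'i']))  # {'d': None, 'i': None}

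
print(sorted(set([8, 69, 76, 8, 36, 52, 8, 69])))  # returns [8, 36, 52, 69, 76]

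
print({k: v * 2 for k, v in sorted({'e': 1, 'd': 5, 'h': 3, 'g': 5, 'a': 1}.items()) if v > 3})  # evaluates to {'d': 10, 'g': 10}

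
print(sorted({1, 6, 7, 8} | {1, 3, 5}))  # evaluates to [1, 3, 5, 6, 7, 8]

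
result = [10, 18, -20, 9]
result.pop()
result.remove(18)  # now [10, -20]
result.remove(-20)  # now [10]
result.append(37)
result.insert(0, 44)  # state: [44, 10, 37]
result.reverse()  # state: [37, 10, 44]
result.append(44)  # [37, 10, 44, 44]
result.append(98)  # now [37, 10, 44, 44, 98]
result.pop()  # 98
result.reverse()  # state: [44, 44, 10, 37]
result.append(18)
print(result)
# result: [44, 44, 10, 37, 18]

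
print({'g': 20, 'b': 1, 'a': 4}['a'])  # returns 4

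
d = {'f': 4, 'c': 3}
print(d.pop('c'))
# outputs 3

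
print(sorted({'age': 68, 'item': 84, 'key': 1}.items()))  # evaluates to [('age', 68), ('item', 84), ('key', 1)]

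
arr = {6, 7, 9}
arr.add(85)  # {6, 7, 9, 85}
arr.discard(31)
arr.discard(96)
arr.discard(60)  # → {6, 7, 9, 85}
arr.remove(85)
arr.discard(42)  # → {6, 7, 9}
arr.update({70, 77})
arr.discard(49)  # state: {6, 7, 9, 70, 77}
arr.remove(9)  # {6, 7, 70, 77}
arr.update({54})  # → {6, 7, 54, 70, 77}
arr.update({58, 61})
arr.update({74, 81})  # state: {6, 7, 54, 58, 61, 70, 74, 77, 81}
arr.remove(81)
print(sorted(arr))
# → [6, 7, 54, 58, 61, 70, 74, 77]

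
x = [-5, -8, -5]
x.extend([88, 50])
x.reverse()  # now [50, 88, -5, -8, -5]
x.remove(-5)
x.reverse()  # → [-5, -8, 88, 50]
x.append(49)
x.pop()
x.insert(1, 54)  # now [-5, 54, -8, 88, 50]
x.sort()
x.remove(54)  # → [-8, -5, 50, 88]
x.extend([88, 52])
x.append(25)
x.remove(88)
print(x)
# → [-8, -5, 50, 88, 52, 25]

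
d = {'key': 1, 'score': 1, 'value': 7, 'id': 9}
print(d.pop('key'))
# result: 1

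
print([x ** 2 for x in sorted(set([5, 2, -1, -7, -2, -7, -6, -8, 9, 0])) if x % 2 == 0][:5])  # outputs [64, 36, 4, 0, 4]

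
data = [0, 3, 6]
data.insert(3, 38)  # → [0, 3, 6, 38]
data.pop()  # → 38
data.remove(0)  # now [3, 6]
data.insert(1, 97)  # [3, 97, 6]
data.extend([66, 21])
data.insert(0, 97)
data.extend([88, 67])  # [97, 3, 97, 6, 66, 21, 88, 67]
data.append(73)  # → [97, 3, 97, 6, 66, 21, 88, 67, 73]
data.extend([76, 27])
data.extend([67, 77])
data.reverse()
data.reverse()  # [97, 3, 97, 6, 66, 21, 88, 67, 73, 76, 27, 67, 77]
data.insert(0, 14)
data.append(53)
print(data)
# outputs [14, 97, 3, 97, 6, 66, 21, 88, 67, 73, 76, 27, 67, 77, 53]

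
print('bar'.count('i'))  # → 0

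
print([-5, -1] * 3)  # [-5, -1, -5, -1, -5, -1]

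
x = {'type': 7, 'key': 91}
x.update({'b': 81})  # {'type': 7, 'key': 91, 'b': 81}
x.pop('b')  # 81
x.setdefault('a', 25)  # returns 25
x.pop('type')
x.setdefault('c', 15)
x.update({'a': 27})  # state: {'key': 91, 'a': 27, 'c': 15}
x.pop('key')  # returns 91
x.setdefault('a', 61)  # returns 27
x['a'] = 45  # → {'a': 45, 'c': 15}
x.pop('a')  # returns 45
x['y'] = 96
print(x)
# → {'c': 15, 'y': 96}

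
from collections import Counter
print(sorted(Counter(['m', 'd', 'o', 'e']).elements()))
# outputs ['d', 'e', 'm', 'o']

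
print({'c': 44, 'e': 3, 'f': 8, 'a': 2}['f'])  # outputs 8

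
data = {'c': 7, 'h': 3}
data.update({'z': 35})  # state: {'c': 7, 'h': 3, 'z': 35}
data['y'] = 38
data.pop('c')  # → 7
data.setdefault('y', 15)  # 38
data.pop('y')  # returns 38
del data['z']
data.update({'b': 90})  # {'h': 3, 'b': 90}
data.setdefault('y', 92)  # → 92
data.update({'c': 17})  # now {'h': 3, 'b': 90, 'y': 92, 'c': 17}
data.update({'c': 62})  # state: {'h': 3, 'b': 90, 'y': 92, 'c': 62}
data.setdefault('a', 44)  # 44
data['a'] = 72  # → {'h': 3, 'b': 90, 'y': 92, 'c': 62, 'a': 72}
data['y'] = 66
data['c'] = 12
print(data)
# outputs {'h': 3, 'b': 90, 'y': 66, 'c': 12, 'a': 72}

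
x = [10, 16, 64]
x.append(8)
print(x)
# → [10, 16, 64, 8]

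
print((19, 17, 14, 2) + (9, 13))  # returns (19, 17, 14, 2, 9, 13)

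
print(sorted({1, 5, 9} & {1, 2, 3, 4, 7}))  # [1]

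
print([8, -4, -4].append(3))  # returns None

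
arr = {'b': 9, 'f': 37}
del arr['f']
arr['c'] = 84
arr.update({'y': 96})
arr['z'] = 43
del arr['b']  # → {'c': 84, 'y': 96, 'z': 43}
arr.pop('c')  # 84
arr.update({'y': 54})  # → {'y': 54, 'z': 43}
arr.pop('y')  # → 54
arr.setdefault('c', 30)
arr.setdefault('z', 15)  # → 43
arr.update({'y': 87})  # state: {'z': 43, 'c': 30, 'y': 87}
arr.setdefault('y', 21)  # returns 87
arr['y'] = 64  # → {'z': 43, 'c': 30, 'y': 64}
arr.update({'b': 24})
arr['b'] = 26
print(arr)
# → {'z': 43, 'c': 30, 'y': 64, 'b': 26}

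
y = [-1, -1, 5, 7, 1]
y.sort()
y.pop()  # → 7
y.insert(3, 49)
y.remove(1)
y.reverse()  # [5, 49, -1, -1]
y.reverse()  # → [-1, -1, 49, 5]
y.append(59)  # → [-1, -1, 49, 5, 59]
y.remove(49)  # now [-1, -1, 5, 59]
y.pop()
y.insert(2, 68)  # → [-1, -1, 68, 5]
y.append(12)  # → [-1, -1, 68, 5, 12]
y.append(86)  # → [-1, -1, 68, 5, 12, 86]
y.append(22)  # [-1, -1, 68, 5, 12, 86, 22]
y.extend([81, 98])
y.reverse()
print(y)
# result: [98, 81, 22, 86, 12, 5, 68, -1, -1]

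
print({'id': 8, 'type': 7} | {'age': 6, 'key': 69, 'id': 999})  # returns {'id': 999, 'type': 7, 'age': 6, 'key': 69}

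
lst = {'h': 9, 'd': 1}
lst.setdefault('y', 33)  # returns 33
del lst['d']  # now {'h': 9, 'y': 33}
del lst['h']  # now {'y': 33}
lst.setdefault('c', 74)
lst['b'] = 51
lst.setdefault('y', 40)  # 33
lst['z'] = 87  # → {'y': 33, 'c': 74, 'b': 51, 'z': 87}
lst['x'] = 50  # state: {'y': 33, 'c': 74, 'b': 51, 'z': 87, 'x': 50}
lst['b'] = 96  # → {'y': 33, 'c': 74, 'b': 96, 'z': 87, 'x': 50}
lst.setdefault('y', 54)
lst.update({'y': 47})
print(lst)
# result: {'y': 47, 'c': 74, 'b': 96, 'z': 87, 'x': 50}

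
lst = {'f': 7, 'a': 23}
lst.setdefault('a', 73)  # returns 23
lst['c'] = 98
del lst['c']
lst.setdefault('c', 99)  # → 99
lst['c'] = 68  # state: {'f': 7, 'a': 23, 'c': 68}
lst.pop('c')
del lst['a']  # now {'f': 7}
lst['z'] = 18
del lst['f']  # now {'z': 18}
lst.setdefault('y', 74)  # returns 74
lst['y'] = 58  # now {'z': 18, 'y': 58}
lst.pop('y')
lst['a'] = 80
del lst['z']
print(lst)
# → {'a': 80}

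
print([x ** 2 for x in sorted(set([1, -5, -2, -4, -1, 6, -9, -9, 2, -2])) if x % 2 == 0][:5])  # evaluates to [16, 4, 4, 36]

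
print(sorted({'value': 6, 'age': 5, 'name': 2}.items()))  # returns [('age', 5), ('name', 2), ('value', 6)]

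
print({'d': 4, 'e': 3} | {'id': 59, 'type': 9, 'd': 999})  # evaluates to {'d': 999, 'e': 3, 'id': 59, 'type': 9}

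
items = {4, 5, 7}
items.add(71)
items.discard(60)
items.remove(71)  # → {4, 5, 7}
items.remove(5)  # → {4, 7}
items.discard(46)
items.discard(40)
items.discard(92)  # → {4, 7}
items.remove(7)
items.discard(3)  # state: {4}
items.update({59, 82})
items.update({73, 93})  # {4, 59, 73, 82, 93}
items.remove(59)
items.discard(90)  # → {4, 73, 82, 93}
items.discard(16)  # {4, 73, 82, 93}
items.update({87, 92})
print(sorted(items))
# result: [4, 73, 82, 87, 92, 93]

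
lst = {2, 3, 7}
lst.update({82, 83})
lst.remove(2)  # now {3, 7, 82, 83}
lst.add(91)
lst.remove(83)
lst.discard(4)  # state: {3, 7, 82, 91}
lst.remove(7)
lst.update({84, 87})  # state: {3, 82, 84, 87, 91}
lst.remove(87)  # {3, 82, 84, 91}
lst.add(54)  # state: {3, 54, 82, 84, 91}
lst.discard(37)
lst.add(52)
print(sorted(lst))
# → [3, 52, 54, 82, 84, 91]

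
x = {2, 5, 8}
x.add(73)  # {2, 5, 8, 73}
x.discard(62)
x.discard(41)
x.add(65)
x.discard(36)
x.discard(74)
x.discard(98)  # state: {2, 5, 8, 65, 73}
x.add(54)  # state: {2, 5, 8, 54, 65, 73}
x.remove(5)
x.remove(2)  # {8, 54, 65, 73}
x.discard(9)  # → {8, 54, 65, 73}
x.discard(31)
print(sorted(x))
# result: [8, 54, 65, 73]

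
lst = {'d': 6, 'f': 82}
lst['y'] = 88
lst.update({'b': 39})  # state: {'d': 6, 'f': 82, 'y': 88, 'b': 39}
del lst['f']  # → {'d': 6, 'y': 88, 'b': 39}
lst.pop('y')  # 88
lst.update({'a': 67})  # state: {'d': 6, 'b': 39, 'a': 67}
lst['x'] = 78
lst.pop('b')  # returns 39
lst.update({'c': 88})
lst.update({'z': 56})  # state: {'d': 6, 'a': 67, 'x': 78, 'c': 88, 'z': 56}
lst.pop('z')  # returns 56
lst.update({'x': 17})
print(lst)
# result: {'d': 6, 'a': 67, 'x': 17, 'c': 88}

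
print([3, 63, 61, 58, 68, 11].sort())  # None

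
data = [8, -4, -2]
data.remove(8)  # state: [-4, -2]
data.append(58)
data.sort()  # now [-4, -2, 58]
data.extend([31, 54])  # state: [-4, -2, 58, 31, 54]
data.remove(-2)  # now [-4, 58, 31, 54]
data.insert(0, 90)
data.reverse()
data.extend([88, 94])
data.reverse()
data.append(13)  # [94, 88, 90, -4, 58, 31, 54, 13]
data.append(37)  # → [94, 88, 90, -4, 58, 31, 54, 13, 37]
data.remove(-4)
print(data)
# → [94, 88, 90, 58, 31, 54, 13, 37]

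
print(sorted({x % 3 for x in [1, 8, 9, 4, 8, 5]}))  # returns [0, 1, 2]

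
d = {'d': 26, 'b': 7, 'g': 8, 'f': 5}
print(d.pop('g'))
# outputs 8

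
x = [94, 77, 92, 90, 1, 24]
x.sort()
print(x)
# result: [1, 24, 77, 90, 92, 94]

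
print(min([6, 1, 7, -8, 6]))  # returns -8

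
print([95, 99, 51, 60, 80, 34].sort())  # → None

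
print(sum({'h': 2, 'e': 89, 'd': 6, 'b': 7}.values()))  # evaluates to 104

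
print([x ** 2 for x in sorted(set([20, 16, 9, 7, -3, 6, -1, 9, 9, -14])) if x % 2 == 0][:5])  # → [196, 36, 256, 400]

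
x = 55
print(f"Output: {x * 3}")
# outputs Output: 165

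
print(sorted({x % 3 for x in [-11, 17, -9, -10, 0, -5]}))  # [0, 1, 2]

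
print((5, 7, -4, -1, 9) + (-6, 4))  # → (5, 7, -4, -1, 9, -6, 4)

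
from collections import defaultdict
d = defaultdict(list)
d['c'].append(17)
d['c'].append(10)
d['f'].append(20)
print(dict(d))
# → {'c': [17, 10], 'f': [20]}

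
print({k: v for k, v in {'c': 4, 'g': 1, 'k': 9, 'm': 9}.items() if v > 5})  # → {'k': 9, 'm': 9}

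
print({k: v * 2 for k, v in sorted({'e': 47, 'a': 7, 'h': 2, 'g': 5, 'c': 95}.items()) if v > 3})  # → {'a': 14, 'c': 190, 'e': 94, 'g': 10}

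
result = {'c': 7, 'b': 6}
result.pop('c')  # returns 7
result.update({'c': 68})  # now {'b': 6, 'c': 68}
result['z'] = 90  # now {'b': 6, 'c': 68, 'z': 90}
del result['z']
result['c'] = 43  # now {'b': 6, 'c': 43}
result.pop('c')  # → 43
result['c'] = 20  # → {'b': 6, 'c': 20}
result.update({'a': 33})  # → {'b': 6, 'c': 20, 'a': 33}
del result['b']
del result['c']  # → {'a': 33}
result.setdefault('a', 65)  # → 33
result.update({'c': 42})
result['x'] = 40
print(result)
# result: {'a': 33, 'c': 42, 'x': 40}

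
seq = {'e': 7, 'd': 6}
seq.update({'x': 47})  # {'e': 7, 'd': 6, 'x': 47}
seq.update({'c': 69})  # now {'e': 7, 'd': 6, 'x': 47, 'c': 69}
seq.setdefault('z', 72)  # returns 72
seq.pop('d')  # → 6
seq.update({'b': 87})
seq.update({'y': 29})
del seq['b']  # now {'e': 7, 'x': 47, 'c': 69, 'z': 72, 'y': 29}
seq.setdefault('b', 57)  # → 57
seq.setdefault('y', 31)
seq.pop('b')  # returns 57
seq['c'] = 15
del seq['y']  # {'e': 7, 'x': 47, 'c': 15, 'z': 72}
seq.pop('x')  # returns 47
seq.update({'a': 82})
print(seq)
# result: {'e': 7, 'c': 15, 'z': 72, 'a': 82}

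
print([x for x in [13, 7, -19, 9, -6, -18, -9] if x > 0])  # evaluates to [13, 7, 9]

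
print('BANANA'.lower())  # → banana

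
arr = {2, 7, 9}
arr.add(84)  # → {2, 7, 9, 84}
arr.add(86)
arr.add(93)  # {2, 7, 9, 84, 86, 93}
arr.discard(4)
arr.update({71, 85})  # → {2, 7, 9, 71, 84, 85, 86, 93}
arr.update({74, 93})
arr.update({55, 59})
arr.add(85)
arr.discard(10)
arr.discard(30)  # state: {2, 7, 9, 55, 59, 71, 74, 84, 85, 86, 93}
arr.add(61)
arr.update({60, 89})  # {2, 7, 9, 55, 59, 60, 61, 71, 74, 84, 85, 86, 89, 93}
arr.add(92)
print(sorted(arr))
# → [2, 7, 9, 55, 59, 60, 61, 71, 74, 84, 85, 86, 89, 92, 93]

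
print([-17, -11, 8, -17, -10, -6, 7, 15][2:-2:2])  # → [8, -10]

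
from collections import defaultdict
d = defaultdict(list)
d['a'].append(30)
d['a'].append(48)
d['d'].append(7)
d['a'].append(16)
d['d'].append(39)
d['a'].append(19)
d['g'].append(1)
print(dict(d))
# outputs {'a': [30, 48, 16, 19], 'd': [7, 39], 'g': [1]}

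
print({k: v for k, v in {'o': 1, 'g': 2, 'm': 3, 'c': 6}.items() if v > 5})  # {'c': 6}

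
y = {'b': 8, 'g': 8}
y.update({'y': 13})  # {'b': 8, 'g': 8, 'y': 13}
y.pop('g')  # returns 8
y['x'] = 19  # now {'b': 8, 'y': 13, 'x': 19}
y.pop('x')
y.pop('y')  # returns 13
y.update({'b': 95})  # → {'b': 95}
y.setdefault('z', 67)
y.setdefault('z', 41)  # 67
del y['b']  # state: {'z': 67}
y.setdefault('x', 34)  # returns 34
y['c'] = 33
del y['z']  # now {'x': 34, 'c': 33}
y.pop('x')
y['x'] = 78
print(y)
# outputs {'c': 33, 'x': 78}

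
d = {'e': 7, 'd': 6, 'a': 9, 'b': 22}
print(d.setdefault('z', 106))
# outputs 106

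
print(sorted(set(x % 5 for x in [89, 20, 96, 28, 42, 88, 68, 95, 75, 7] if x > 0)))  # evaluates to [0, 1, 2, 3, 4]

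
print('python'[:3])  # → pyt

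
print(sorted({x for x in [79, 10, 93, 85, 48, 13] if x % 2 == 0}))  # [10, 48]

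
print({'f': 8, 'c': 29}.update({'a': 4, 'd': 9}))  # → None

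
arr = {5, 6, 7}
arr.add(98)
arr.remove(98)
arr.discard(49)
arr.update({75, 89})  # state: {5, 6, 7, 75, 89}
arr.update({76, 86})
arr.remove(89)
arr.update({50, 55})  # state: {5, 6, 7, 50, 55, 75, 76, 86}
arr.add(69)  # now {5, 6, 7, 50, 55, 69, 75, 76, 86}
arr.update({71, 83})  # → {5, 6, 7, 50, 55, 69, 71, 75, 76, 83, 86}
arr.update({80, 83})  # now {5, 6, 7, 50, 55, 69, 71, 75, 76, 80, 83, 86}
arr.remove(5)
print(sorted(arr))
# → [6, 7, 50, 55, 69, 71, 75, 76, 80, 83, 86]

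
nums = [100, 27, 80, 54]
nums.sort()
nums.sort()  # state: [27, 54, 80, 100]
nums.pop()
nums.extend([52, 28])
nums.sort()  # [27, 28, 52, 54, 80]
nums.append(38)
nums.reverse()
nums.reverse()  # [27, 28, 52, 54, 80, 38]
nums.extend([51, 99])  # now [27, 28, 52, 54, 80, 38, 51, 99]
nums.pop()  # 99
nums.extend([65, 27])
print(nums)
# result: [27, 28, 52, 54, 80, 38, 51, 65, 27]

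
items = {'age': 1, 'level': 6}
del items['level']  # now {'age': 1}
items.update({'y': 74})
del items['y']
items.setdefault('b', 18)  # 18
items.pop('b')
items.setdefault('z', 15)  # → 15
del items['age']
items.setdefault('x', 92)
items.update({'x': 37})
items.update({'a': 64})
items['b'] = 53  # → {'z': 15, 'x': 37, 'a': 64, 'b': 53}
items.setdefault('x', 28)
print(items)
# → {'z': 15, 'x': 37, 'a': 64, 'b': 53}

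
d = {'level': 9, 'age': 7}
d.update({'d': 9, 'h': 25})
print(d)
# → {'level': 9, 'age': 7, 'd': 9, 'h': 25}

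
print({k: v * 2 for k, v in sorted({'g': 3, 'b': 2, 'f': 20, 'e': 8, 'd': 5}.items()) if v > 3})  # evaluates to {'d': 10, 'e': 16, 'f': 40}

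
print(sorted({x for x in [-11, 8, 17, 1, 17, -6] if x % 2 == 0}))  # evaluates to [-6, 8]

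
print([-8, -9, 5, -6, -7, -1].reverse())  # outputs None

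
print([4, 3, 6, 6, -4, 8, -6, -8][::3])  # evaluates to [4, 6, -6]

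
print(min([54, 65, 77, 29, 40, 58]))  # 29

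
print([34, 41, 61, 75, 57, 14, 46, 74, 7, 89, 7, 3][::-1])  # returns [3, 7, 89, 7, 74, 46, 14, 57, 75, 61, 41, 34]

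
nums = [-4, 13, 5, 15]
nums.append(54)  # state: [-4, 13, 5, 15, 54]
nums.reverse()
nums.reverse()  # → [-4, 13, 5, 15, 54]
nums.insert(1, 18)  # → [-4, 18, 13, 5, 15, 54]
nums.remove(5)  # [-4, 18, 13, 15, 54]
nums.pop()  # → 54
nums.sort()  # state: [-4, 13, 15, 18]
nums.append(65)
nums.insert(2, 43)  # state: [-4, 13, 43, 15, 18, 65]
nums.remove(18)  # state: [-4, 13, 43, 15, 65]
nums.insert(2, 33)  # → [-4, 13, 33, 43, 15, 65]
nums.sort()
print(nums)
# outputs [-4, 13, 15, 33, 43, 65]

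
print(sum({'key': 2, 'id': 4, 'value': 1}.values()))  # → 7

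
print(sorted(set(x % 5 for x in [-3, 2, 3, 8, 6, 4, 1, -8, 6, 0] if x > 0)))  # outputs [1, 2, 3, 4]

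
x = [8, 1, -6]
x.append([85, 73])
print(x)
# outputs [8, 1, -6, [85, 73]]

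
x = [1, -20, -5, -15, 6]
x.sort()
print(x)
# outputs [-20, -15, -5, 1, 6]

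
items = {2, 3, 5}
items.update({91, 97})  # {2, 3, 5, 91, 97}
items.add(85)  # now {2, 3, 5, 85, 91, 97}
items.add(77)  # {2, 3, 5, 77, 85, 91, 97}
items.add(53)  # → {2, 3, 5, 53, 77, 85, 91, 97}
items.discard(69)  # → {2, 3, 5, 53, 77, 85, 91, 97}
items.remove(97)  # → {2, 3, 5, 53, 77, 85, 91}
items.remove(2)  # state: {3, 5, 53, 77, 85, 91}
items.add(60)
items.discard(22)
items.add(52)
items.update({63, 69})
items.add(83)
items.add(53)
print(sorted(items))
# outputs [3, 5, 52, 53, 60, 63, 69, 77, 83, 85, 91]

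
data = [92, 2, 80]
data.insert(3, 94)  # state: [92, 2, 80, 94]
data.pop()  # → 94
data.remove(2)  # [92, 80]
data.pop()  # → 80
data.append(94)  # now [92, 94]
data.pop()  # 94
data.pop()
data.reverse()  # []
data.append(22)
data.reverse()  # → [22]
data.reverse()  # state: [22]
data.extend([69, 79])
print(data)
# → [22, 69, 79]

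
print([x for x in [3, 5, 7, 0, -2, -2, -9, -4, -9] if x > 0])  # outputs [3, 5, 7]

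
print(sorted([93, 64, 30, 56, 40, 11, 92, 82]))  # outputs [11, 30, 40, 56, 64, 82, 92, 93]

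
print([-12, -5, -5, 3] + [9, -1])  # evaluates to [-12, -5, -5, 3, 9, -1]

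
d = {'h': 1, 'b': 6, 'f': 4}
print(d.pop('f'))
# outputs 4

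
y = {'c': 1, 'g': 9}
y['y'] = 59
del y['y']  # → {'c': 1, 'g': 9}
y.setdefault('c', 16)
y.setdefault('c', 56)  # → 1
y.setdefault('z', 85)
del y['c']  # {'g': 9, 'z': 85}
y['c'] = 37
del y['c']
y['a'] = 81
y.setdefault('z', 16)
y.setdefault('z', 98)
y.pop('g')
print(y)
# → {'z': 85, 'a': 81}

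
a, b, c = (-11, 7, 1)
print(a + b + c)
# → -3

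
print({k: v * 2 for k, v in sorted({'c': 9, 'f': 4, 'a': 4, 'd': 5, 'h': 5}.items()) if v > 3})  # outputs {'a': 8, 'c': 18, 'd': 10, 'f': 8, 'h': 10}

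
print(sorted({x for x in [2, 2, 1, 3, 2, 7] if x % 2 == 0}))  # [2]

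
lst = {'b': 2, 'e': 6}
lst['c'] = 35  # {'b': 2, 'e': 6, 'c': 35}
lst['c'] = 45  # {'b': 2, 'e': 6, 'c': 45}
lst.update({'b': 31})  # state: {'b': 31, 'e': 6, 'c': 45}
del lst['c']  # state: {'b': 31, 'e': 6}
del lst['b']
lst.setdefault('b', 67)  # 67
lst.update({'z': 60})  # {'e': 6, 'b': 67, 'z': 60}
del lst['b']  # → {'e': 6, 'z': 60}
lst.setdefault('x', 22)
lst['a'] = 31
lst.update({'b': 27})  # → {'e': 6, 'z': 60, 'x': 22, 'a': 31, 'b': 27}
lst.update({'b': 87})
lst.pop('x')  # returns 22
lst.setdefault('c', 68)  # 68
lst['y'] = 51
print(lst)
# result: {'e': 6, 'z': 60, 'a': 31, 'b': 87, 'c': 68, 'y': 51}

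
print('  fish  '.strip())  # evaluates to fish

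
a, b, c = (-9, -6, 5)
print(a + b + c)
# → -10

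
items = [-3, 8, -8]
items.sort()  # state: [-8, -3, 8]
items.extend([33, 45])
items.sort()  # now [-8, -3, 8, 33, 45]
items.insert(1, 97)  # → [-8, 97, -3, 8, 33, 45]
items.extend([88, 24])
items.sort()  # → [-8, -3, 8, 24, 33, 45, 88, 97]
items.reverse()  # [97, 88, 45, 33, 24, 8, -3, -8]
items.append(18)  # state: [97, 88, 45, 33, 24, 8, -3, -8, 18]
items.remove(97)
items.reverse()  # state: [18, -8, -3, 8, 24, 33, 45, 88]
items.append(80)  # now [18, -8, -3, 8, 24, 33, 45, 88, 80]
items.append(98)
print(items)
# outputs [18, -8, -3, 8, 24, 33, 45, 88, 80, 98]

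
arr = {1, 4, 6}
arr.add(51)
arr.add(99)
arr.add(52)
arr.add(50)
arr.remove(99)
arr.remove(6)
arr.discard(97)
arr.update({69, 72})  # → {1, 4, 50, 51, 52, 69, 72}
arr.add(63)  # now {1, 4, 50, 51, 52, 63, 69, 72}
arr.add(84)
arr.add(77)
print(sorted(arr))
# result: [1, 4, 50, 51, 52, 63, 69, 72, 77, 84]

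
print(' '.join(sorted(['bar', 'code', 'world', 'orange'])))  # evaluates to bar code orange world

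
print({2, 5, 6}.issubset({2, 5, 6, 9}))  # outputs True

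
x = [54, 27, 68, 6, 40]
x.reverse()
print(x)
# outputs [40, 6, 68, 27, 54]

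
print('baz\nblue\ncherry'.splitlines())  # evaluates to ['baz', 'blue', 'cherry']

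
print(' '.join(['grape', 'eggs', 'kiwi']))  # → grape eggs kiwi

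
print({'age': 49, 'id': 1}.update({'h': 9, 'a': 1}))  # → None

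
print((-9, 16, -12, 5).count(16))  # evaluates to 1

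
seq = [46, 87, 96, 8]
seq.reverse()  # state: [8, 96, 87, 46]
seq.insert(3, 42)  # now [8, 96, 87, 42, 46]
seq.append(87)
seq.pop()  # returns 87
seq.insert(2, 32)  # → [8, 96, 32, 87, 42, 46]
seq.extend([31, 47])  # [8, 96, 32, 87, 42, 46, 31, 47]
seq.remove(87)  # [8, 96, 32, 42, 46, 31, 47]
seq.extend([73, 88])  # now [8, 96, 32, 42, 46, 31, 47, 73, 88]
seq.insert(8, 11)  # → [8, 96, 32, 42, 46, 31, 47, 73, 11, 88]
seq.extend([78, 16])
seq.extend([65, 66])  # [8, 96, 32, 42, 46, 31, 47, 73, 11, 88, 78, 16, 65, 66]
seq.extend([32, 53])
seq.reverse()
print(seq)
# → [53, 32, 66, 65, 16, 78, 88, 11, 73, 47, 31, 46, 42, 32, 96, 8]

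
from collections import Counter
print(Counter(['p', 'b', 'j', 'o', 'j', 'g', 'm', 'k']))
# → Counter({'j': 2, 'p': 1, 'b': 1, 'o': 1, 'g': 1, 'm': 1, 'k': 1})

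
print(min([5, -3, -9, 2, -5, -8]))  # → -9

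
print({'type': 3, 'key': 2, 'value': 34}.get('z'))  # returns None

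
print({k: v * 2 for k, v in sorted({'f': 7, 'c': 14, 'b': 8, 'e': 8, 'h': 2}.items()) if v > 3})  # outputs {'b': 16, 'c': 28, 'e': 16, 'f': 14}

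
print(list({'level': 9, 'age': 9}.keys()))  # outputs ['level', 'age']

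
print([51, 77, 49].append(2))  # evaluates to None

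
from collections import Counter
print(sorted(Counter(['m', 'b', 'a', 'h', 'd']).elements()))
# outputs ['a', 'b', 'd', 'h', 'm']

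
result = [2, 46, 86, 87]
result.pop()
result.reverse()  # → [86, 46, 2]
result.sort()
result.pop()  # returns 86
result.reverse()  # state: [46, 2]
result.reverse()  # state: [2, 46]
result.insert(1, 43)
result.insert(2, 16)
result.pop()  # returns 46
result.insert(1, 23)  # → [2, 23, 43, 16]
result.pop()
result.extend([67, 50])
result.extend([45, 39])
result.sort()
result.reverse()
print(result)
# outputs [67, 50, 45, 43, 39, 23, 2]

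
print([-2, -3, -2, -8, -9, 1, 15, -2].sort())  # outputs None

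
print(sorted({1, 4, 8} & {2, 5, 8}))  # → [8]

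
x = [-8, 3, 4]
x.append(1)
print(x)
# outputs [-8, 3, 4, 1]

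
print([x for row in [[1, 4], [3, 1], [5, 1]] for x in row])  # [1, 4, 3, 1, 5, 1]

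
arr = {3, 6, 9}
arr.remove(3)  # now {6, 9}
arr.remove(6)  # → {9}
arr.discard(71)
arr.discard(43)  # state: {9}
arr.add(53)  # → {9, 53}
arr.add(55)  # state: {9, 53, 55}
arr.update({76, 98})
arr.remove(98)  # {9, 53, 55, 76}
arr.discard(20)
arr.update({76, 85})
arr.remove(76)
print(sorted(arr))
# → [9, 53, 55, 85]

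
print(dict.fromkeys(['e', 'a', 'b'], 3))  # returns {'e': 3, 'a': 3, 'b': 3}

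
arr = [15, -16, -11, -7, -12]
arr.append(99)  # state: [15, -16, -11, -7, -12, 99]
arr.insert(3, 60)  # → [15, -16, -11, 60, -7, -12, 99]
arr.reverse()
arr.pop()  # 15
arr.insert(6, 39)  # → [99, -12, -7, 60, -11, -16, 39]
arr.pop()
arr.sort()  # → [-16, -12, -11, -7, 60, 99]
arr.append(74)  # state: [-16, -12, -11, -7, 60, 99, 74]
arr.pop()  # 74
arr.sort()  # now [-16, -12, -11, -7, 60, 99]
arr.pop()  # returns 99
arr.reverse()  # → [60, -7, -11, -12, -16]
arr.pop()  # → -16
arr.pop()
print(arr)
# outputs [60, -7, -11]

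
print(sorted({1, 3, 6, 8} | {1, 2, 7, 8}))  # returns [1, 2, 3, 6, 7, 8]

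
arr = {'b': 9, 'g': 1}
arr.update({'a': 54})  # {'b': 9, 'g': 1, 'a': 54}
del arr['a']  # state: {'b': 9, 'g': 1}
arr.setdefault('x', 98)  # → 98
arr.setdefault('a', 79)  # 79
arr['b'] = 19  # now {'b': 19, 'g': 1, 'x': 98, 'a': 79}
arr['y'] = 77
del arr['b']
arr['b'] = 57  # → {'g': 1, 'x': 98, 'a': 79, 'y': 77, 'b': 57}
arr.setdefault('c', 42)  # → 42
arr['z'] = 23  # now {'g': 1, 'x': 98, 'a': 79, 'y': 77, 'b': 57, 'c': 42, 'z': 23}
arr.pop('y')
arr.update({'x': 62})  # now {'g': 1, 'x': 62, 'a': 79, 'b': 57, 'c': 42, 'z': 23}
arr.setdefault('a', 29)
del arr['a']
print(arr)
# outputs {'g': 1, 'x': 62, 'b': 57, 'c': 42, 'z': 23}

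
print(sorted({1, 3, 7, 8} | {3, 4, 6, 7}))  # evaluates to [1, 3, 4, 6, 7, 8]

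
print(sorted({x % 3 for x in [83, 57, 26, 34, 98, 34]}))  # [0, 1, 2]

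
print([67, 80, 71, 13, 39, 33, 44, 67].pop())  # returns 67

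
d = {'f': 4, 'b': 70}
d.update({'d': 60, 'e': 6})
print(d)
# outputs {'f': 4, 'b': 70, 'd': 60, 'e': 6}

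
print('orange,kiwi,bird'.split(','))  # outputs ['orange', 'kiwi', 'bird']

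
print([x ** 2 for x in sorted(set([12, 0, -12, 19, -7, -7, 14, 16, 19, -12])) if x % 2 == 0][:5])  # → [144, 0, 144, 196, 256]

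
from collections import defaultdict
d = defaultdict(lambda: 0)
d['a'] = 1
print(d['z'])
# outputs 0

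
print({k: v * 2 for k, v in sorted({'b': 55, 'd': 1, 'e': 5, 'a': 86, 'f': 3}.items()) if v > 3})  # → {'a': 172, 'b': 110, 'e': 10}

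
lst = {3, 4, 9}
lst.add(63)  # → {3, 4, 9, 63}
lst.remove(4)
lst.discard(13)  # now {3, 9, 63}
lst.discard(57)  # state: {3, 9, 63}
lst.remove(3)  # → {9, 63}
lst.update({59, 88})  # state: {9, 59, 63, 88}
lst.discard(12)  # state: {9, 59, 63, 88}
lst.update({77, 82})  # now {9, 59, 63, 77, 82, 88}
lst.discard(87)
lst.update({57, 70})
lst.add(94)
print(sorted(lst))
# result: [9, 57, 59, 63, 70, 77, 82, 88, 94]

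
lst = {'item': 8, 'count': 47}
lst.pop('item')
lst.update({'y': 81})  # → {'count': 47, 'y': 81}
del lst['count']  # {'y': 81}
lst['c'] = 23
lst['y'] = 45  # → {'y': 45, 'c': 23}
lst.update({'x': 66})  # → {'y': 45, 'c': 23, 'x': 66}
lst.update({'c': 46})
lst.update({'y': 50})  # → {'y': 50, 'c': 46, 'x': 66}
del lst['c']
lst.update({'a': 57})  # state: {'y': 50, 'x': 66, 'a': 57}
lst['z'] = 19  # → {'y': 50, 'x': 66, 'a': 57, 'z': 19}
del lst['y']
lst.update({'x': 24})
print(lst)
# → {'x': 24, 'a': 57, 'z': 19}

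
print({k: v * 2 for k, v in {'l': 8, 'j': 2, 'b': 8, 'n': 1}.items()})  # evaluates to {'l': 16, 'j': 4, 'b': 16, 'n': 2}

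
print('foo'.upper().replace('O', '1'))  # F11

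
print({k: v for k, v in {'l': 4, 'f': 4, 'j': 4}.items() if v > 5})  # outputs {}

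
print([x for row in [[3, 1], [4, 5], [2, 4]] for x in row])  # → [3, 1, 4, 5, 2, 4]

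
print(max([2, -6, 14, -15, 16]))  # 16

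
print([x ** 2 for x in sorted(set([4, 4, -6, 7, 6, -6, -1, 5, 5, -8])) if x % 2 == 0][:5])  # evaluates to [64, 36, 16, 36]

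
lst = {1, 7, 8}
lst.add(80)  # {1, 7, 8, 80}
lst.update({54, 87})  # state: {1, 7, 8, 54, 80, 87}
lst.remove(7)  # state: {1, 8, 54, 80, 87}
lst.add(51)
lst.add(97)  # {1, 8, 51, 54, 80, 87, 97}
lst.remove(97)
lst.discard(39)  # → {1, 8, 51, 54, 80, 87}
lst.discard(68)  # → {1, 8, 51, 54, 80, 87}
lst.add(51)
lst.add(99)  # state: {1, 8, 51, 54, 80, 87, 99}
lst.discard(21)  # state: {1, 8, 51, 54, 80, 87, 99}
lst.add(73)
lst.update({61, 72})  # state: {1, 8, 51, 54, 61, 72, 73, 80, 87, 99}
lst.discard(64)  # {1, 8, 51, 54, 61, 72, 73, 80, 87, 99}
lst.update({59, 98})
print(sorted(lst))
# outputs [1, 8, 51, 54, 59, 61, 72, 73, 80, 87, 98, 99]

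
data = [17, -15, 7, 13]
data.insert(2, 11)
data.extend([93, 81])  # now [17, -15, 11, 7, 13, 93, 81]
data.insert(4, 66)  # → [17, -15, 11, 7, 66, 13, 93, 81]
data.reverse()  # [81, 93, 13, 66, 7, 11, -15, 17]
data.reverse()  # [17, -15, 11, 7, 66, 13, 93, 81]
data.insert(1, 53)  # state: [17, 53, -15, 11, 7, 66, 13, 93, 81]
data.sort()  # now [-15, 7, 11, 13, 17, 53, 66, 81, 93]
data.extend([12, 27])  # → [-15, 7, 11, 13, 17, 53, 66, 81, 93, 12, 27]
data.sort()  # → [-15, 7, 11, 12, 13, 17, 27, 53, 66, 81, 93]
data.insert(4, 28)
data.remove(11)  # [-15, 7, 12, 28, 13, 17, 27, 53, 66, 81, 93]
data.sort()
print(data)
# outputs [-15, 7, 12, 13, 17, 27, 28, 53, 66, 81, 93]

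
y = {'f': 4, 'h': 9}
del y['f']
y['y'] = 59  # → {'h': 9, 'y': 59}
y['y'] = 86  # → {'h': 9, 'y': 86}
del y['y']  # {'h': 9}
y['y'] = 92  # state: {'h': 9, 'y': 92}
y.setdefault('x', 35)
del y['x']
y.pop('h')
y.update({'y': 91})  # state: {'y': 91}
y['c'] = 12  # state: {'y': 91, 'c': 12}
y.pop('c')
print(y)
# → {'y': 91}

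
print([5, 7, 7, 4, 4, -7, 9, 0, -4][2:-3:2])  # [7, 4]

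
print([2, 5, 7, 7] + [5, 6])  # [2, 5, 7, 7, 5, 6]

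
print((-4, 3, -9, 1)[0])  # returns -4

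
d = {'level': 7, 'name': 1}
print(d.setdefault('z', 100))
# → 100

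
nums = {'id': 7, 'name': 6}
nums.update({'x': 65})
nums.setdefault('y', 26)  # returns 26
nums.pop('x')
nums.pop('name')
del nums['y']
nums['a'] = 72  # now {'id': 7, 'a': 72}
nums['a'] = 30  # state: {'id': 7, 'a': 30}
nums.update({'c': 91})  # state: {'id': 7, 'a': 30, 'c': 91}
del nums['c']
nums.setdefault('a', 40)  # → 30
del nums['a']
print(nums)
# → {'id': 7}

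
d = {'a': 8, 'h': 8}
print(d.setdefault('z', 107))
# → 107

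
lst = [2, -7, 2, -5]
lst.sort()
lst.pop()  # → 2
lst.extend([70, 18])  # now [-7, -5, 2, 70, 18]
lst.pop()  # 18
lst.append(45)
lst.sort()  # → [-7, -5, 2, 45, 70]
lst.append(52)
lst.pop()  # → 52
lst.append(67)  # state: [-7, -5, 2, 45, 70, 67]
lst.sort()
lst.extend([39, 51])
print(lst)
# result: [-7, -5, 2, 45, 67, 70, 39, 51]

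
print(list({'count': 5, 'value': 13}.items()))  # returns [('count', 5), ('value', 13)]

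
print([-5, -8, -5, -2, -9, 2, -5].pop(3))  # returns -2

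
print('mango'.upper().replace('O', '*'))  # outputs MANG*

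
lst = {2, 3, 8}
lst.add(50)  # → {2, 3, 8, 50}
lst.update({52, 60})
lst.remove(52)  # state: {2, 3, 8, 50, 60}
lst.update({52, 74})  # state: {2, 3, 8, 50, 52, 60, 74}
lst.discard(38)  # {2, 3, 8, 50, 52, 60, 74}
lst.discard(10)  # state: {2, 3, 8, 50, 52, 60, 74}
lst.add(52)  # {2, 3, 8, 50, 52, 60, 74}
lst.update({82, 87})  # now {2, 3, 8, 50, 52, 60, 74, 82, 87}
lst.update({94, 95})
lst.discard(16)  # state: {2, 3, 8, 50, 52, 60, 74, 82, 87, 94, 95}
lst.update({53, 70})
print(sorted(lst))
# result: [2, 3, 8, 50, 52, 53, 60, 70, 74, 82, 87, 94, 95]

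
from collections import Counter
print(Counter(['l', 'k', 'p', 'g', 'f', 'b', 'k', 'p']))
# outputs Counter({'k': 2, 'p': 2, 'l': 1, 'g': 1, 'f': 1, 'b': 1})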